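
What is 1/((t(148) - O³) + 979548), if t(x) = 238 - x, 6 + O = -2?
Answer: 1/980150 ≈ 1.0203e-6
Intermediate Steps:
O = -8 (O = -6 - 2 = -8)
1/((t(148) - O³) + 979548) = 1/(((238 - 1*148) - 1*(-8)³) + 979548) = 1/(((238 - 148) - 1*(-512)) + 979548) = 1/((90 + 512) + 979548) = 1/(602 + 979548) = 1/980150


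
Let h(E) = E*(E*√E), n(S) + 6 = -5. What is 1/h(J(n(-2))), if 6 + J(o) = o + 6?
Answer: -I*√11/1331 ≈ -0.0024918*I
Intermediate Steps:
n(S) = -11 (n(S) = -6 - 5 = -11)
J(o) = o (J(o) = -6 + (o + 6) = -6 + (6 + o) = o)
h(E) = E^(5/2) (h(E) = E*E^(3/2) = E^(5/2))
1/h(J(n(-2))) = 1/((-11)^(5/2)) = 1/(121*I*√11) = -I*√11/1331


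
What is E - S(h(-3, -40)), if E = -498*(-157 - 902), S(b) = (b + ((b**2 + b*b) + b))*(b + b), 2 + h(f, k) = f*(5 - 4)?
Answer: 527782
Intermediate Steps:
h(f, k) = -2 + f (h(f, k) = -2 + f*(5 - 4) = -2 + f*1 = -2 + f)
S(b) = 2*b*(2*b + 2*b**2) (S(b) = (b + ((b**2 + b**2) + b))*(2*b) = (b + (2*b**2 + b))*(2*b) = (b + (b + 2*b**2))*(2*b) = (2*b + 2*b**2)*(2*b) = 2*b*(2*b + 2*b**2))
E = 527382 (E = -498*(-1059) = 527382)
E - S(h(-3, -40)) = 527382 - 4*(-2 - 3)**2*(1 + (-2 - 3)) = 527382 - 4*(-5)**2*(1 - 5) = 527382 - 4*25*(-4) = 527382 - 1*(-400) = 527382 + 400 = 527782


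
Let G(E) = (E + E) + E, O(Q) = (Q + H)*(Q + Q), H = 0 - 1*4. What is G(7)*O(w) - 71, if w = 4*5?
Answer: 13369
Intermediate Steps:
H = -4 (H = 0 - 4 = -4)
w = 20
O(Q) = 2*Q*(-4 + Q) (O(Q) = (Q - 4)*(Q + Q) = (-4 + Q)*(2*Q) = 2*Q*(-4 + Q))
G(E) = 3*E (G(E) = 2*E + E = 3*E)
G(7)*O(w) - 71 = (3*7)*(2*20*(-4 + 20)) - 71 = 21*(2*20*16) - 71 = 21*640 - 71 = 13440 - 71 = 13369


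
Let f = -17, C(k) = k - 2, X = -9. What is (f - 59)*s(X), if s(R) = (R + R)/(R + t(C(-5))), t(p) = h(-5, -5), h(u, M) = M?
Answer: -684/7 ≈ -97.714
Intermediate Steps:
C(k) = -2 + k
t(p) = -5
s(R) = 2*R/(-5 + R) (s(R) = (R + R)/(R - 5) = (2*R)/(-5 + R) = 2*R/(-5 + R))
(f - 59)*s(X) = (-17 - 59)*(2*(-9)/(-5 - 9)) = -152*(-9)/(-14) = -152*(-9)*(-1)/14 = -76*9/7 = -684/7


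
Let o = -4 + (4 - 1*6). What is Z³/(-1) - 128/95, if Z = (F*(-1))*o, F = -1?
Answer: 20392/95 ≈ 214.65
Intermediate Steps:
o = -6 (o = -4 + (4 - 6) = -4 - 2 = -6)
Z = -6 (Z = -1*(-1)*(-6) = 1*(-6) = -6)
Z³/(-1) - 128/95 = (-6)³/(-1) - 128/95 = -216*(-1) - 128*1/95 = 216 - 128/95 = 20392/95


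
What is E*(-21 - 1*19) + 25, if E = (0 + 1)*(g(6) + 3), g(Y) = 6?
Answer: -335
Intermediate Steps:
E = 9 (E = (0 + 1)*(6 + 3) = 1*9 = 9)
E*(-21 - 1*19) + 25 = 9*(-21 - 1*19) + 25 = 9*(-21 - 19) + 25 = 9*(-40) + 25 = -360 + 25 = -335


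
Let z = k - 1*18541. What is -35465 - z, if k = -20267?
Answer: 3343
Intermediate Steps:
z = -38808 (z = -20267 - 1*18541 = -20267 - 18541 = -38808)
-35465 - z = -35465 - 1*(-38808) = -35465 + 38808 = 3343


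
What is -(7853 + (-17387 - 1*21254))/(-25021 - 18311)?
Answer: -7697/10833 ≈ -0.71051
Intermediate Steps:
-(7853 + (-17387 - 1*21254))/(-25021 - 18311) = -(7853 + (-17387 - 21254))/(-43332) = -(7853 - 38641)*(-1)/43332 = -(-30788)*(-1)/43332 = -1*7697/10833 = -7697/10833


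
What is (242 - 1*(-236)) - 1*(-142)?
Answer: 620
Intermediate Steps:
(242 - 1*(-236)) - 1*(-142) = (242 + 236) + 142 = 478 + 142 = 620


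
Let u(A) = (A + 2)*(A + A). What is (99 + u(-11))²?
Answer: 88209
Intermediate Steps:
u(A) = 2*A*(2 + A) (u(A) = (2 + A)*(2*A) = 2*A*(2 + A))
(99 + u(-11))² = (99 + 2*(-11)*(2 - 11))² = (99 + 2*(-11)*(-9))² = (99 + 198)² = 297² = 88209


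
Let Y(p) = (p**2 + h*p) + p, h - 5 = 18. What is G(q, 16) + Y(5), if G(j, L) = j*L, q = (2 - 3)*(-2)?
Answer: 177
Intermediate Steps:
h = 23 (h = 5 + 18 = 23)
q = 2 (q = -1*(-2) = 2)
G(j, L) = L*j
Y(p) = p**2 + 24*p (Y(p) = (p**2 + 23*p) + p = p**2 + 24*p)
G(q, 16) + Y(5) = 16*2 + 5*(24 + 5) = 32 + 5*29 = 32 + 145 = 177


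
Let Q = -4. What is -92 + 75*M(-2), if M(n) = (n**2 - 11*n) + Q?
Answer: 1558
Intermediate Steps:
M(n) = -4 + n**2 - 11*n (M(n) = (n**2 - 11*n) - 4 = -4 + n**2 - 11*n)
-92 + 75*M(-2) = -92 + 75*(-4 + (-2)**2 - 11*(-2)) = -92 + 75*(-4 + 4 + 22) = -92 + 75*22 = -92 + 1650 = 1558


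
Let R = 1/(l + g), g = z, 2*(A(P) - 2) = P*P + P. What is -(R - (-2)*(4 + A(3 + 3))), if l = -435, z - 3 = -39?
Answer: -25433/471 ≈ -53.998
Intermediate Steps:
z = -36 (z = 3 - 39 = -36)
A(P) = 2 + P/2 + P²/2 (A(P) = 2 + (P*P + P)/2 = 2 + (P² + P)/2 = 2 + (P + P²)/2 = 2 + (P/2 + P²/2) = 2 + P/2 + P²/2)
g = -36
R = -1/471 (R = 1/(-435 - 36) = 1/(-471) = -1/471 ≈ -0.0021231)
-(R - (-2)*(4 + A(3 + 3))) = -(-1/471 - (-2)*(4 + (2 + (3 + 3)/2 + (3 + 3)²/2))) = -(-1/471 - (-2)*(4 + (2 + (½)*6 + (½)*6²))) = -(-1/471 - (-2)*(4 + (2 + 3 + (½)*36))) = -(-1/471 - (-2)*(4 + (2 + 3 + 18))) = -(-1/471 - (-2)*(4 + 23)) = -(-1/471 - (-2)*27) = -(-1/471 - 1*(-54)) = -(-1/471 + 54) = -1*25433/471 = -25433/471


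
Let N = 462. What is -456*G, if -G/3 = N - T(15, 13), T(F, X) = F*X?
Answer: 365256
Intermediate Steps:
G = -801 (G = -3*(462 - 15*13) = -3*(462 - 1*195) = -3*(462 - 195) = -3*267 = -801)
-456*G = -456*(-801) = 365256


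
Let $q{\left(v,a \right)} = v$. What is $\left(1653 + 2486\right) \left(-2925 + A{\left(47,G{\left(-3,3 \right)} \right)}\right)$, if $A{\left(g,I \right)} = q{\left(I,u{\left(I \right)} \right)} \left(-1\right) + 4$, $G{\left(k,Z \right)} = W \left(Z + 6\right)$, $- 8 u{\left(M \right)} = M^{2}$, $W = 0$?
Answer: $-12090019$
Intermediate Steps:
$u{\left(M \right)} = - \frac{M^{2}}{8}$
$G{\left(k,Z \right)} = 0$ ($G{\left(k,Z \right)} = 0 \left(Z + 6\right) = 0 \left(6 + Z\right) = 0$)
$A{\left(g,I \right)} = 4 - I$ ($A{\left(g,I \right)} = I \left(-1\right) + 4 = - I + 4 = 4 - I$)
$\left(1653 + 2486\right) \left(-2925 + A{\left(47,G{\left(-3,3 \right)} \right)}\right) = \left(1653 + 2486\right) \left(-2925 + \left(4 - 0\right)\right) = 4139 \left(-2925 + \left(4 + 0\right)\right) = 4139 \left(-2925 + 4\right) = 4139 \left(-2921\right) = -12090019$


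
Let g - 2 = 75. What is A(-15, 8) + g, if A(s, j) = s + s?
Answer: 47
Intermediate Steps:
g = 77 (g = 2 + 75 = 77)
A(s, j) = 2*s
A(-15, 8) + g = 2*(-15) + 77 = -30 + 77 = 47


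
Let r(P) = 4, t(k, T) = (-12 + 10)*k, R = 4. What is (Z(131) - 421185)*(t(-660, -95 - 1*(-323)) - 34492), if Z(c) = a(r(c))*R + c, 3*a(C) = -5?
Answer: 41902273304/3 ≈ 1.3967e+10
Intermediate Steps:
t(k, T) = -2*k
a(C) = -5/3 (a(C) = (1/3)*(-5) = -5/3)
Z(c) = -20/3 + c (Z(c) = -5/3*4 + c = -20/3 + c)
(Z(131) - 421185)*(t(-660, -95 - 1*(-323)) - 34492) = ((-20/3 + 131) - 421185)*(-2*(-660) - 34492) = (373/3 - 421185)*(1320 - 34492) = -1263182/3*(-33172) = 41902273304/3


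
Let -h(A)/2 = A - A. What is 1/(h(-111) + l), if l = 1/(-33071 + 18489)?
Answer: -14582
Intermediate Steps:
h(A) = 0 (h(A) = -2*(A - A) = -2*0 = 0)
l = -1/14582 (l = 1/(-14582) = -1/14582 ≈ -6.8578e-5)
1/(h(-111) + l) = 1/(0 - 1/14582) = 1/(-1/14582) = -14582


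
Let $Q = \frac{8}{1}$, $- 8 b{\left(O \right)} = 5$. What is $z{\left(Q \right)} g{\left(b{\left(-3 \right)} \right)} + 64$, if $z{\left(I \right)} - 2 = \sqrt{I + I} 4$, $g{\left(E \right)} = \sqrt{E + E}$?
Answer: $64 + 9 i \sqrt{5} \approx 64.0 + 20.125 i$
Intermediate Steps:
$b{\left(O \right)} = - \frac{5}{8}$ ($b{\left(O \right)} = \left(- \frac{1}{8}\right) 5 = - \frac{5}{8}$)
$Q = 8$ ($Q = 8 \cdot 1 = 8$)
$g{\left(E \right)} = \sqrt{2} \sqrt{E}$ ($g{\left(E \right)} = \sqrt{2 E} = \sqrt{2} \sqrt{E}$)
$z{\left(I \right)} = 2 + 4 \sqrt{2} \sqrt{I}$ ($z{\left(I \right)} = 2 + \sqrt{I + I} 4 = 2 + \sqrt{2 I} 4 = 2 + \sqrt{2} \sqrt{I} 4 = 2 + 4 \sqrt{2} \sqrt{I}$)
$z{\left(Q \right)} g{\left(b{\left(-3 \right)} \right)} + 64 = \left(2 + 4 \sqrt{2} \sqrt{8}\right) \sqrt{2} \sqrt{- \frac{5}{8}} + 64 = \left(2 + 4 \sqrt{2} \cdot 2 \sqrt{2}\right) \sqrt{2} \frac{i \sqrt{10}}{4} + 64 = \left(2 + 16\right) \frac{i \sqrt{5}}{2} + 64 = 18 \frac{i \sqrt{5}}{2} + 64 = 9 i \sqrt{5} + 64 = 64 + 9 i \sqrt{5}$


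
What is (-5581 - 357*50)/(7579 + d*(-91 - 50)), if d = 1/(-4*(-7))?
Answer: -656068/212071 ≈ -3.0936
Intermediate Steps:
d = 1/28 ≈ 0.035714
(-5581 - 357*50)/(7579 + d*(-91 - 50)) = (-5581 - 357*50)/(7579 + (-91 - 50)/28) = (-5581 - 17850)/(7579 + (1/28)*(-141)) = -23431/(7579 - 141/28) = -23431/212071/28 = -23431*28/212071 = -656068/212071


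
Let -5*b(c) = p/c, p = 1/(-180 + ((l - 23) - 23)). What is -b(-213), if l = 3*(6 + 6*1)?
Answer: 1/202350 ≈ 4.9419e-6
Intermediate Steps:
l = 36 (l = 3*(6 + 6) = 3*12 = 36)
p = -1/190 (p = 1/(-180 + ((36 - 23) - 23)) = 1/(-180 + (13 - 23)) = 1/(-180 - 10) = 1/(-190) = -1/190 ≈ -0.0052632)
b(c) = 1/(950*c) (b(c) = -(-1)/(950*c) = 1/(950*c))
-b(-213) = -1/(950*(-213)) = -(-1)/(950*213) = -1*(-1/202350) = 1/202350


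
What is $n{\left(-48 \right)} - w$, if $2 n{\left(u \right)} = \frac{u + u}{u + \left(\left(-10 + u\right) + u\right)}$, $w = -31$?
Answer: $\frac{2411}{77} \approx 31.312$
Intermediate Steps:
$n{\left(u \right)} = \frac{u}{-10 + 3 u}$ ($n{\left(u \right)} = \frac{\left(u + u\right) \frac{1}{u + \left(\left(-10 + u\right) + u\right)}}{2} = \frac{2 u \frac{1}{u + \left(-10 + 2 u\right)}}{2} = \frac{2 u \frac{1}{-10 + 3 u}}{2} = \frac{u}{-10 + 3 u}$)
$n{\left(-48 \right)} - w = - \frac{48}{-10 + 3 \left(-48\right)} - -31 = - \frac{48}{-10 - 144} + 31 = - \frac{48}{-154} + 31 = \left(-48\right) \left(- \frac{1}{154}\right) + 31 = \frac{24}{77} + 31 = \frac{2411}{77}$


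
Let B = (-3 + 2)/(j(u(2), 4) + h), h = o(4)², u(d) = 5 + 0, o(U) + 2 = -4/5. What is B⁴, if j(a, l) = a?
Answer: 390625/10617447681 ≈ 3.6791e-5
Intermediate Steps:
o(U) = -14/5 (o(U) = -2 - 4/5 = -2 - 4*⅕ = -2 - ⅘ = -14/5)
u(d) = 5
h = 196/25 (h = (-14/5)² = 196/25 ≈ 7.8400)
B = -25/321 (B = (-3 + 2)/(5 + 196/25) = -1/321/25 = -1*25/321 = -25/321 ≈ -0.077882)
B⁴ = (-25/321)⁴ = 390625/10617447681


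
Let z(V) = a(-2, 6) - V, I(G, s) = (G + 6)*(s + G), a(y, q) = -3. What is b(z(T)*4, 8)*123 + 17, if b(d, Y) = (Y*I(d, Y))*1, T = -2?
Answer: 7889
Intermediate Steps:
I(G, s) = (6 + G)*(G + s)
z(V) = -3 - V
b(d, Y) = Y*(d² + 6*Y + 6*d + Y*d) (b(d, Y) = (Y*(d² + 6*d + 6*Y + d*Y))*1 = (Y*(d² + 6*d + 6*Y + Y*d))*1 = (Y*(d² + 6*Y + 6*d + Y*d))*1 = Y*(d² + 6*Y + 6*d + Y*d))
b(z(T)*4, 8)*123 + 17 = (8*(((-3 - 1*(-2))*4)² + 6*8 + 6*((-3 - 1*(-2))*4) + 8*((-3 - 1*(-2))*4)))*123 + 17 = (8*(((-3 + 2)*4)² + 48 + 6*((-3 + 2)*4) + 8*((-3 + 2)*4)))*123 + 17 = (8*((-1*4)² + 48 + 6*(-1*4) + 8*(-1*4)))*123 + 17 = (8*((-4)² + 48 + 6*(-4) + 8*(-4)))*123 + 17 = (8*(16 + 48 - 24 - 32))*123 + 17 = (8*8)*123 + 17 = 64*123 + 17 = 7872 + 17 = 7889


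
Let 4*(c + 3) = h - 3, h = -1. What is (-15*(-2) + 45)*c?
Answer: -300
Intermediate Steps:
c = -4 (c = -3 + (-1 - 3)/4 = -3 + (¼)*(-4) = -3 - 1 = -4)
(-15*(-2) + 45)*c = (-15*(-2) + 45)*(-4) = (30 + 45)*(-4) = 75*(-4) = -300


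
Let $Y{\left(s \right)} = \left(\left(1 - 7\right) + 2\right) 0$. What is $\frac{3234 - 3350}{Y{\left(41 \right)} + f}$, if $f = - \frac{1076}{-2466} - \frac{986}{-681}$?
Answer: $- \frac{8116839}{131843} \approx -61.564$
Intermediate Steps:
$f = \frac{527372}{279891}$ ($f = \left(-1076\right) \left(- \frac{1}{2466}\right) - - \frac{986}{681} = \frac{538}{1233} + \frac{986}{681} = \frac{527372}{279891} \approx 1.8842$)
$Y{\left(s \right)} = 0$ ($Y{\left(s \right)} = \left(-6 + 2\right) 0 = \left(-4\right) 0 = 0$)
$\frac{3234 - 3350}{Y{\left(41 \right)} + f} = \frac{3234 - 3350}{0 + \frac{527372}{279891}} = - \frac{116}{\frac{527372}{279891}} = \left(-116\right) \frac{279891}{527372} = - \frac{8116839}{131843}$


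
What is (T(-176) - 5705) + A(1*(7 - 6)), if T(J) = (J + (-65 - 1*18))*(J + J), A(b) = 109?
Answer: 85572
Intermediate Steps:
T(J) = 2*J*(-83 + J) (T(J) = (J + (-65 - 18))*(2*J) = (J - 83)*(2*J) = (-83 + J)*(2*J) = 2*J*(-83 + J))
(T(-176) - 5705) + A(1*(7 - 6)) = (2*(-176)*(-83 - 176) - 5705) + 109 = (2*(-176)*(-259) - 5705) + 109 = (91168 - 5705) + 109 = 85463 + 109 = 85572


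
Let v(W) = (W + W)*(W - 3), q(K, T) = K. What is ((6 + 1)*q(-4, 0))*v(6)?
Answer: -1008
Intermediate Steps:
v(W) = 2*W*(-3 + W) (v(W) = (2*W)*(-3 + W) = 2*W*(-3 + W))
((6 + 1)*q(-4, 0))*v(6) = ((6 + 1)*(-4))*(2*6*(-3 + 6)) = (7*(-4))*(2*6*3) = -28*36 = -1008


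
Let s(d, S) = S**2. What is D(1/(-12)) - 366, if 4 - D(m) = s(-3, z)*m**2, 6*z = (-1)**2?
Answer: -1876609/5184 ≈ -362.00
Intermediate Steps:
z = 1/6 (z = (1/6)*(-1)**2 = (1/6)*1 = 1/6 ≈ 0.16667)
D(m) = 4 - m**2/36 (D(m) = 4 - (1/6)**2*m**2 = 4 - m**2/36)
D(1/(-12)) - 366 = (4 - (1/(-12))**2/36) - 366 = (4 - (1*(-1/12))**2/36) - 366 = (4 - (-1/12)**2/36) - 366 = (4 - 1/36*1/144) - 366 = (4 - 1/5184) - 366 = 20735/5184 - 366 = -1876609/5184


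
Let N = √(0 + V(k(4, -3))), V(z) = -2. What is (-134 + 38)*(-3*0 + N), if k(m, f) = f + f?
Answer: -96*I*√2 ≈ -135.76*I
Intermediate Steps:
k(m, f) = 2*f
N = I*√2 (N = √(0 - 2) = √(-2) = I*√2 ≈ 1.4142*I)
(-134 + 38)*(-3*0 + N) = (-134 + 38)*(-3*0 + I*√2) = -96*(0 + I*√2) = -96*I*√2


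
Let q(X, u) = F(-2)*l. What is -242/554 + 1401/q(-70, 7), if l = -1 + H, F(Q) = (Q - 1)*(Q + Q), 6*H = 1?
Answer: -389287/2770 ≈ -140.54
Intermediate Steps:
H = ⅙ (H = (⅙)*1 = ⅙ ≈ 0.16667)
F(Q) = 2*Q*(-1 + Q) (F(Q) = (-1 + Q)*(2*Q) = 2*Q*(-1 + Q))
l = -⅚ (l = -1 + ⅙ = -⅚ ≈ -0.83333)
q(X, u) = -10 (q(X, u) = (2*(-2)*(-1 - 2))*(-⅚) = (2*(-2)*(-3))*(-⅚) = 12*(-⅚) = -10)
-242/554 + 1401/q(-70, 7) = -242/554 + 1401/(-10) = -242*1/554 + 1401*(-⅒) = -121/277 - 1401/10 = -389287/2770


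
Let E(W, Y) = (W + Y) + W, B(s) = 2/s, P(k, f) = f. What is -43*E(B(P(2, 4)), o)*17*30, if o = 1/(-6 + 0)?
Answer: -18275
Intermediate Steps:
o = -⅙ (o = 1/(-6) = -⅙ ≈ -0.16667)
E(W, Y) = Y + 2*W
-43*E(B(P(2, 4)), o)*17*30 = -43*(-⅙ + 2*(2/4))*17*30 = -43*(-⅙ + 2*(2*(¼)))*17*30 = -43*(-⅙ + 2*(½))*17*30 = -43*(-⅙ + 1)*17*30 = -43*(⅚)*17*30 = -3655*30/6 = -43*425 = -18275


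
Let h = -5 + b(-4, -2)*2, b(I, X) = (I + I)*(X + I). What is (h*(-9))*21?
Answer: -17199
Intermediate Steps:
b(I, X) = 2*I*(I + X) (b(I, X) = (2*I)*(I + X) = 2*I*(I + X))
h = 91 (h = -5 + (2*(-4)*(-4 - 2))*2 = -5 + (2*(-4)*(-6))*2 = -5 + 48*2 = -5 + 96 = 91)
(h*(-9))*21 = (91*(-9))*21 = -819*21 = -17199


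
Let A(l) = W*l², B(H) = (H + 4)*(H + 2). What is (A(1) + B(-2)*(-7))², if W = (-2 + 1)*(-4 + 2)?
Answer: 4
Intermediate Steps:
B(H) = (2 + H)*(4 + H) (B(H) = (4 + H)*(2 + H) = (2 + H)*(4 + H))
W = 2 (W = -1*(-2) = 2)
A(l) = 2*l²
(A(1) + B(-2)*(-7))² = (2*1² + (8 + (-2)² + 6*(-2))*(-7))² = (2*1 + (8 + 4 - 12)*(-7))² = (2 + 0*(-7))² = (2 + 0)² = 2² = 4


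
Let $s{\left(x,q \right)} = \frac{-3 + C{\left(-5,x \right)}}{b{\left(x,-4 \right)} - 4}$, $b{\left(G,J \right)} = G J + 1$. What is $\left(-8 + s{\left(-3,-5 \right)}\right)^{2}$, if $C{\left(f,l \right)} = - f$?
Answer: $\frac{4900}{81} \approx 60.494$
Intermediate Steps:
$b{\left(G,J \right)} = 1 + G J$
$s{\left(x,q \right)} = \frac{2}{-3 - 4 x}$ ($s{\left(x,q \right)} = \frac{-3 - -5}{\left(1 + x \left(-4\right)\right) - 4} = \frac{-3 + 5}{\left(1 - 4 x\right) - 4} = \frac{2}{-3 - 4 x}$)
$\left(-8 + s{\left(-3,-5 \right)}\right)^{2} = \left(-8 + \frac{2}{-3 - -12}\right)^{2} = \left(-8 + \frac{2}{-3 + 12}\right)^{2} = \left(-8 + \frac{2}{9}\right)^{2} = \left(- \frac{70}{9}\right)^{2} = \frac{4900}{81}$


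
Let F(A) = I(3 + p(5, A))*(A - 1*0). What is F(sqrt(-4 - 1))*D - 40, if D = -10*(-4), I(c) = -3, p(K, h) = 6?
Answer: -40 - 120*I*sqrt(5) ≈ -40.0 - 268.33*I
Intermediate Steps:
F(A) = -3*A (F(A) = -3*(A - 1*0) = -3*(A + 0) = -3*A)
D = 40
F(sqrt(-4 - 1))*D - 40 = -3*sqrt(-4 - 1)*40 - 40 = -3*I*sqrt(5)*40 - 40 = -120*I*sqrt(5) - 40 = -40 - 120*I*sqrt(5)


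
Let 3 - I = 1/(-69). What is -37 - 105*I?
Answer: -8131/23 ≈ -353.52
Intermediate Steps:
I = 208/69 (I = 3 - 1/(-69) = 3 - 1*(-1/69) = 3 + 1/69 = 208/69 ≈ 3.0145)
-37 - 105*I = -37 - 105*208/69 = -37 - 7280/23 = -8131/23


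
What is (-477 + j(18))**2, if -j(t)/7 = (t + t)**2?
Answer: 91183401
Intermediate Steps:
j(t) = -28*t**2 (j(t) = -7*(t + t)**2 = -7*4*t**2 = -28*t**2)
(-477 + j(18))**2 = (-477 - 28*18**2)**2 = (-477 - 28*324)**2 = (-477 - 9072)**2 = (-9549)**2 = 91183401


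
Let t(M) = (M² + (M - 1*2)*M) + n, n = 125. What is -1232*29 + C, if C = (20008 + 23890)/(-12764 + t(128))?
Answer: -709978646/19873 ≈ -35726.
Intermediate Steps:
t(M) = 125 + M² + M*(-2 + M) (t(M) = (M² + (M - 1*2)*M) + 125 = (M² + (M - 2)*M) + 125 = (M² + (-2 + M)*M) + 125 = (M² + M*(-2 + M)) + 125 = 125 + M² + M*(-2 + M))
C = 43898/19873 (C = (20008 + 23890)/(-12764 + (125 - 2*128 + 2*128²)) = 43898/(-12764 + (125 - 256 + 2*16384)) = 43898/(-12764 + (125 - 256 + 32768)) = 43898/(-12764 + 32637) = 43898/19873 ≈ 2.2089)
-1232*29 + C = -1232*29 + 43898/19873 = -35728 + 43898/19873 = -709978646/19873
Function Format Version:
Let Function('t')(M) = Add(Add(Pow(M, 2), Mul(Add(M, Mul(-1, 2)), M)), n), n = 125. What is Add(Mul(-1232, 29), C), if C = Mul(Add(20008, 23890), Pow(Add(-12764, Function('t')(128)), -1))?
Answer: Rational(-709978646, 19873) ≈ -35726.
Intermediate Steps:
Function('t')(M) = Add(125, Pow(M, 2), Mul(M, Add(-2, M))) (Function('t')(M) = Add(Add(Pow(M, 2), Mul(Add(M, Mul(-1, 2)), M)), 125) = Add(Add(Pow(M, 2), Mul(Add(M, -2), M)), 125) = Add(Add(Pow(M, 2), Mul(Add(-2, M), M)), 125) = Add(Add(Pow(M, 2), Mul(M, Add(-2, M))), 125) = Add(125, Pow(M, 2), Mul(M, Add(-2, M))))
C = Rational(43898, 19873) (C = Mul(Add(20008, 23890), Pow(Add(-12764, Add(125, Mul(-2, 128), Mul(2, Pow(128, 2)))), -1)) = Mul(43898, Pow(Add(-12764, Add(125, -256, Mul(2, 16384))), -1)) = Mul(43898, Pow(Add(-12764, Add(125, -256, 32768)), -1)) = Mul(43898, Pow(Add(-12764, 32637), -1)) = Mul(43898, Pow(19873, -1)) = Mul(43898, Rational(1, 19873)) = Rational(43898, 19873) ≈ 2.2089)
Add(Mul(-1232, 29), C) = Add(Mul(-1232, 29), Rational(43898, 19873)) = Add(-35728, Rational(43898, 19873)) = Rational(-709978646, 19873)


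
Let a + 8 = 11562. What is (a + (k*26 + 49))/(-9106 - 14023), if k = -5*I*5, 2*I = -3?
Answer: -12578/23129 ≈ -0.54382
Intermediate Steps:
I = -3/2 (I = (½)*(-3) = -3/2 ≈ -1.5000)
k = 75/2 (k = -5*(-3/2)*5 = (15/2)*5 = 75/2 ≈ 37.500)
a = 11554 (a = -8 + 11562 = 11554)
(a + (k*26 + 49))/(-9106 - 14023) = (11554 + ((75/2)*26 + 49))/(-9106 - 14023) = (11554 + (975 + 49))/(-23129) = (11554 + 1024)*(-1/23129) = 12578*(-1/23129) = -12578/23129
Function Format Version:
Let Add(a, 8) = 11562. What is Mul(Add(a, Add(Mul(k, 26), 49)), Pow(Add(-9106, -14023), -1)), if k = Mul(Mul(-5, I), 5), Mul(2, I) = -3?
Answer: Rational(-12578, 23129) ≈ -0.54382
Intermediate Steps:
I = Rational(-3, 2) (I = Mul(Rational(1, 2), -3) = Rational(-3, 2) ≈ -1.5000)
k = Rational(75, 2) (k = Mul(Mul(-5, Rational(-3, 2)), 5) = Mul(Rational(15, 2), 5) = Rational(75, 2) ≈ 37.500)
a = 11554 (a = Add(-8, 11562) = 11554)
Mul(Add(a, Add(Mul(k, 26), 49)), Pow(Add(-9106, -14023), -1)) = Mul(Add(11554, Add(Mul(Rational(75, 2), 26), 49)), Pow(Add(-9106, -14023), -1)) = Mul(Add(11554, Add(975, 49)), Pow(-23129, -1)) = Mul(Add(11554, 1024), Rational(-1, 23129)) = Mul(12578, Rational(-1, 23129)) = Rational(-12578, 23129)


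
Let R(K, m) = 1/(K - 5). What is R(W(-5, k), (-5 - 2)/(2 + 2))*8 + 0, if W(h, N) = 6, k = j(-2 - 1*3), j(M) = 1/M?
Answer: 8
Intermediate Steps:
k = -⅕ (k = 1/(-2 - 1*3) = 1/(-2 - 3) = 1/(-5) = -⅕ ≈ -0.20000)
R(K, m) = 1/(-5 + K)
R(W(-5, k), (-5 - 2)/(2 + 2))*8 + 0 = 8/(-5 + 6) + 0 = 8/1 + 0 = 1*8 + 0 = 8 + 0 = 8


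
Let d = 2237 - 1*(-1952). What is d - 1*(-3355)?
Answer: 7544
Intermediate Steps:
d = 4189 (d = 2237 + 1952 = 4189)
d - 1*(-3355) = 4189 - 1*(-3355) = 4189 + 3355 = 7544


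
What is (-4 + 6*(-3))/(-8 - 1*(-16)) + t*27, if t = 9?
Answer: 961/4 ≈ 240.25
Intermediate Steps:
(-4 + 6*(-3))/(-8 - 1*(-16)) + t*27 = (-4 + 6*(-3))/(-8 - 1*(-16)) + 9*27 = (-4 - 18)/(-8 + 16) + 243 = -22/8 + 243 = -22*1/8 + 243 = -11/4 + 243 = 961/4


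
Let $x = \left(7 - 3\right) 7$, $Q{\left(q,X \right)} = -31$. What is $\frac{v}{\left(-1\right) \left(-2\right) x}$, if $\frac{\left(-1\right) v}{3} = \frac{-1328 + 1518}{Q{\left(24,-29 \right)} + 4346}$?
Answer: $- \frac{57}{24164} \approx -0.0023589$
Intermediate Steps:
$x = 28$ ($x = 4 \cdot 7 = 28$)
$v = - \frac{114}{863}$ ($v = - 3 \frac{-1328 + 1518}{-31 + 4346} = - 3 \cdot \frac{190}{4315} = - 3 \cdot 190 \cdot \frac{1}{4315} = \left(-3\right) \frac{38}{863} = - \frac{114}{863} \approx -0.1321$)
$\frac{v}{\left(-1\right) \left(-2\right) x} = - \frac{114}{863 \left(-1\right) \left(-2\right) 28} = - \frac{114}{863 \cdot 2 \cdot 28} = - \frac{114}{863 \cdot 56} = \left(- \frac{114}{863}\right) \frac{1}{56} = - \frac{57}{24164}$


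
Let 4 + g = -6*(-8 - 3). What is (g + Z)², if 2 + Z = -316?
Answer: 65536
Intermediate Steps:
Z = -318 (Z = -2 - 316 = -318)
g = 62 (g = -4 - 6*(-8 - 3) = -4 - 6*(-11) = -4 + 66 = 62)
(g + Z)² = (62 - 318)² = (-256)² = 65536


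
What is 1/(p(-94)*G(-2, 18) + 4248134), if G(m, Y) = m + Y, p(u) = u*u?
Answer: 1/4389510 ≈ 2.2782e-7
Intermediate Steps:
p(u) = u**2
G(m, Y) = Y + m
1/(p(-94)*G(-2, 18) + 4248134) = 1/((-94)**2*(18 - 2) + 4248134) = 1/(8836*16 + 4248134) = 1/(141376 + 4248134) = 1/4389510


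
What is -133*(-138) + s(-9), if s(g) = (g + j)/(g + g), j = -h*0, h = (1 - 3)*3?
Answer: 36709/2 ≈ 18355.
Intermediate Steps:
h = -6 (h = -2*3 = -6)
j = 0 (j = -1*(-6)*0 = 6*0 = 0)
s(g) = ½ (s(g) = (g + 0)/(g + g) = g/((2*g)) = g*(1/(2*g)) = ½)
-133*(-138) + s(-9) = -133*(-138) + ½ = 18354 + ½ = 36709/2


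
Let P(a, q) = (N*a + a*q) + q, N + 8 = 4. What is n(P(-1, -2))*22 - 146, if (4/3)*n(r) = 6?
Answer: -47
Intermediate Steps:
N = -4 (N = -8 + 4 = -4)
P(a, q) = q - 4*a + a*q (P(a, q) = (-4*a + a*q) + q = q - 4*a + a*q)
n(r) = 9/2 (n(r) = (¾)*6 = 9/2)
n(P(-1, -2))*22 - 146 = (9/2)*22 - 146 = 99 - 146 = -47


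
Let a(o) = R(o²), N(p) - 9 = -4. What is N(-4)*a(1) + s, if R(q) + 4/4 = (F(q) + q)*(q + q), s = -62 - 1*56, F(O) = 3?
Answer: -83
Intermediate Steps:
N(p) = 5 (N(p) = 9 - 4 = 5)
s = -118 (s = -62 - 56 = -118)
R(q) = -1 + 2*q*(3 + q) (R(q) = -1 + (3 + q)*(q + q) = -1 + (3 + q)*(2*q) = -1 + 2*q*(3 + q))
a(o) = -1 + 2*o⁴ + 6*o² (a(o) = -1 + 2*(o²)² + 6*o² = -1 + 2*o⁴ + 6*o²)
N(-4)*a(1) + s = 5*(-1 + 2*1⁴ + 6*1²) - 118 = 5*(-1 + 2*1 + 6*1) - 118 = 5*(-1 + 2 + 6) - 118 = 5*7 - 118 = 35 - 118 = -83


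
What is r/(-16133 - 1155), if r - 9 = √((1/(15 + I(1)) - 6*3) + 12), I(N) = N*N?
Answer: -9/17288 - I*√95/69152 ≈ -0.00052059 - 0.00014095*I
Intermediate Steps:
I(N) = N²
r = 9 + I*√95/4 (r = 9 + √((1/(15 + 1²) - 6*3) + 12) = 9 + √((1/(15 + 1) - 1*18) + 12) = 9 + √((1/16 - 18) + 12) = 9 + √(-287/16 + 12) = 9 + √(-95/16) = 9 + I*√95/4 ≈ 9.0 + 2.4367*I)
r/(-16133 - 1155) = (9 + I*√95/4)/(-16133 - 1155) = (9 + I*√95/4)/(-17288) = (9 + I*√95/4)*(-1/17288) = -9/17288 - I*√95/69152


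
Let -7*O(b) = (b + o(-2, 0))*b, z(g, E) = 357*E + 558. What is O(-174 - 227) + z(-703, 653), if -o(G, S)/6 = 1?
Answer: 1472546/7 ≈ 2.1036e+5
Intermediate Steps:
o(G, S) = -6 (o(G, S) = -6*1 = -6)
z(g, E) = 558 + 357*E
O(b) = -b*(-6 + b)/7 (O(b) = -(b - 6)*b/7 = -(-6 + b)*b/7 = -b*(-6 + b)/7)
O(-174 - 227) + z(-703, 653) = (-174 - 227)*(6 - (-174 - 227))/7 + (558 + 357*653) = (1/7)*(-401)*(6 - 1*(-401)) + (558 + 233121) = (1/7)*(-401)*(6 + 401) + 233679 = (1/7)*(-401)*407 + 233679 = -163207/7 + 233679 = 1472546/7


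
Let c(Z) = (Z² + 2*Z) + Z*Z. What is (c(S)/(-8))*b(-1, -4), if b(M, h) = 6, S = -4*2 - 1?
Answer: -108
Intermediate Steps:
S = -9 (S = -8 - 1 = -9)
c(Z) = 2*Z + 2*Z² (c(Z) = (Z² + 2*Z) + Z² = 2*Z + 2*Z²)
(c(S)/(-8))*b(-1, -4) = ((2*(-9)*(1 - 9))/(-8))*6 = -(-9)*(-8)/4*6 = -⅛*144*6 = -18*6 = -108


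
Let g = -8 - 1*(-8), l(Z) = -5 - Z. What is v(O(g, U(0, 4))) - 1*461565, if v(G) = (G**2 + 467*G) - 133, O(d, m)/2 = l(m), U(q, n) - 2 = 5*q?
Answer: -468040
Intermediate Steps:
g = 0 (g = -8 + 8 = 0)
U(q, n) = 2 + 5*q
O(d, m) = -10 - 2*m (O(d, m) = 2*(-5 - m) = -10 - 2*m)
v(G) = -133 + G**2 + 467*G
v(O(g, U(0, 4))) - 1*461565 = (-133 + (-10 - 2*(2 + 5*0))**2 + 467*(-10 - 2*(2 + 5*0))) - 1*461565 = (-133 + (-10 - 2*(2 + 0))**2 + 467*(-10 - 2*(2 + 0))) - 461565 = (-133 + (-10 - 2*2)**2 + 467*(-10 - 2*2)) - 461565 = (-133 + (-10 - 4)**2 + 467*(-10 - 4)) - 461565 = (-133 + (-14)**2 + 467*(-14)) - 461565 = (-133 + 196 - 6538) - 461565 = -6475 - 461565 = -468040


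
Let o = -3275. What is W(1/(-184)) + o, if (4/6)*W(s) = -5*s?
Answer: -1205185/368 ≈ -3275.0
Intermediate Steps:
W(s) = -15*s/2 (W(s) = 3*(-5*s)/2 = -15*s/2)
W(1/(-184)) + o = -15/2/(-184) - 3275 = -15/2*(-1/184) - 3275 = 15/368 - 3275 = -1205185/368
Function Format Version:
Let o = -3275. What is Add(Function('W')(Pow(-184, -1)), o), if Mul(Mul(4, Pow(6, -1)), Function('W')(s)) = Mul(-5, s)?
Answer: Rational(-1205185, 368) ≈ -3275.0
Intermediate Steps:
Function('W')(s) = Mul(Rational(-15, 2), s) (Function('W')(s) = Mul(Rational(3, 2), Mul(-5, s)) = Mul(Rational(-15, 2), s))
Add(Function('W')(Pow(-184, -1)), o) = Add(Mul(Rational(-15, 2), Pow(-184, -1)), -3275) = Add(Mul(Rational(-15, 2), Rational(-1, 184)), -3275) = Add(Rational(15, 368), -3275) = Rational(-1205185, 368)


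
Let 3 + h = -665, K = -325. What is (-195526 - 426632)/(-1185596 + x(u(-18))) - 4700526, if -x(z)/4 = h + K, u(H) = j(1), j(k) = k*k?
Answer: -2777126856033/590812 ≈ -4.7005e+6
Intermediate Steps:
j(k) = k**2
h = -668 (h = -3 - 665 = -668)
u(H) = 1 (u(H) = 1**2 = 1)
x(z) = 3972 (x(z) = -4*(-668 - 325) = -4*(-993) = 3972)
(-195526 - 426632)/(-1185596 + x(u(-18))) - 4700526 = (-195526 - 426632)/(-1185596 + 3972) - 4700526 = -622158/(-1181624) - 4700526 = -622158*(-1/1181624) - 4700526 = 311079/590812 - 4700526 = -2777126856033/590812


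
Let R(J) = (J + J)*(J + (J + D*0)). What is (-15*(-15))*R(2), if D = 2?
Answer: 3600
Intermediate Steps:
R(J) = 4*J² (R(J) = (J + J)*(J + (J + 2*0)) = (2*J)*(J + (J + 0)) = (2*J)*(J + J) = (2*J)*(2*J) = 4*J²)
(-15*(-15))*R(2) = (-15*(-15))*(4*2²) = 225*(4*4) = 225*16 = 3600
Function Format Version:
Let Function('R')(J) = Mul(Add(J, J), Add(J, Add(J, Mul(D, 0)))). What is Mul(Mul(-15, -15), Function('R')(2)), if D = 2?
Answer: 3600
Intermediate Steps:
Function('R')(J) = Mul(4, Pow(J, 2)) (Function('R')(J) = Mul(Add(J, J), Add(J, Add(J, Mul(2, 0)))) = Mul(Mul(2, J), Add(J, Add(J, 0))) = Mul(Mul(2, J), Add(J, J)) = Mul(Mul(2, J), Mul(2, J)) = Mul(4, Pow(J, 2)))
Mul(Mul(-15, -15), Function('R')(2)) = Mul(Mul(-15, -15), Mul(4, Pow(2, 2))) = Mul(225, Mul(4, 4)) = Mul(225, 16) = 3600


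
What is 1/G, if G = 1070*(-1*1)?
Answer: -1/1070 ≈ -0.00093458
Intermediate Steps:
G = -1070 (G = 1070*(-1) = -1070)
1/G = 1/(-1070) = -1/1070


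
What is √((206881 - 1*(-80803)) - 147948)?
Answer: 2*√34934 ≈ 373.81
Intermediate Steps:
√((206881 - 1*(-80803)) - 147948) = √((206881 + 80803) - 147948) = √(287684 - 147948) = √139736 = 2*√34934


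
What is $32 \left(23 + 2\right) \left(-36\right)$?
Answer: $-28800$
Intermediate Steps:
$32 \left(23 + 2\right) \left(-36\right) = 32 \cdot 25 \left(-36\right) = 800 \left(-36\right) = -28800$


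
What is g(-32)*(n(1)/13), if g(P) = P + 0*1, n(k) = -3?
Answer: 96/13 ≈ 7.3846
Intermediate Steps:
g(P) = P (g(P) = P + 0 = P)
g(-32)*(n(1)/13) = -(-96)/13 = -32*(-3/13) = 96/13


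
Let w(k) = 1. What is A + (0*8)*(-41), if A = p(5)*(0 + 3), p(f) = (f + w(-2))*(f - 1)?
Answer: 72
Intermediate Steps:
p(f) = (1 + f)*(-1 + f) (p(f) = (f + 1)*(f - 1) = (1 + f)*(-1 + f))
A = 72 (A = (-1 + 5²)*(0 + 3) = (-1 + 25)*3 = 24*3 = 72)
A + (0*8)*(-41) = 72 + (0*8)*(-41) = 72 + 0*(-41) = 72 + 0 = 72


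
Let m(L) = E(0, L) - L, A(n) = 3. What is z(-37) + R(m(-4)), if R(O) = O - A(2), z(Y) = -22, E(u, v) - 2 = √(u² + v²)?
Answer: -15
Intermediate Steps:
E(u, v) = 2 + √(u² + v²)
m(L) = 2 + √(L²) - L (m(L) = (2 + √(0² + L²)) - L = (2 + √(0 + L²)) - L = (2 + √(L²)) - L = 2 + √(L²) - L)
R(O) = -3 + O (R(O) = O - 1*3 = O - 3 = -3 + O)
z(-37) + R(m(-4)) = -22 + (-3 + (2 + √((-4)²) - 1*(-4))) = -22 + (-3 + (2 + √16 + 4)) = -22 + (-3 + (2 + 4 + 4)) = -22 + (-3 + 10) = -22 + 7 = -15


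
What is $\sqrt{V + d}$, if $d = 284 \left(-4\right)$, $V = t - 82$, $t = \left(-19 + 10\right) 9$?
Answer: $i \sqrt{1299} \approx 36.042 i$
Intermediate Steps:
$t = -81$ ($t = \left(-9\right) 9 = -81$)
$V = -163$ ($V = -81 - 82 = -163$)
$d = -1136$
$\sqrt{V + d} = \sqrt{-163 - 1136} = \sqrt{-1299} = i \sqrt{1299}$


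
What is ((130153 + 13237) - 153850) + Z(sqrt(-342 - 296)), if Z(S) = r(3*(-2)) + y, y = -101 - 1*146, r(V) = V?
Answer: -10713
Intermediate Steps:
y = -247 (y = -101 - 146 = -247)
Z(S) = -253 (Z(S) = 3*(-2) - 247 = -6 - 247 = -253)
((130153 + 13237) - 153850) + Z(sqrt(-342 - 296)) = ((130153 + 13237) - 153850) - 253 = (143390 - 153850) - 253 = -10460 - 253 = -10713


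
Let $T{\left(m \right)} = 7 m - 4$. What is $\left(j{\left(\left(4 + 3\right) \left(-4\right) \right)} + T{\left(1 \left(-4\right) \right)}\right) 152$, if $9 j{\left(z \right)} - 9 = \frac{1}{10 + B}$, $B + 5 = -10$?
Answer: $- \frac{212192}{45} \approx -4715.4$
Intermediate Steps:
$B = -15$ ($B = -5 - 10 = -15$)
$j{\left(z \right)} = \frac{44}{45}$ ($j{\left(z \right)} = 1 + \frac{1}{9 \left(10 - 15\right)} = 1 + \frac{1}{9 \left(-5\right)} = 1 + \frac{1}{9} \left(- \frac{1}{5}\right) = 1 - \frac{1}{45} = \frac{44}{45}$)
$T{\left(m \right)} = -4 + 7 m$
$\left(j{\left(\left(4 + 3\right) \left(-4\right) \right)} + T{\left(1 \left(-4\right) \right)}\right) 152 = \left(\frac{44}{45} + \left(-4 + 7 \cdot 1 \left(-4\right)\right)\right) 152 = \left(\frac{44}{45} + \left(-4 + 7 \left(-4\right)\right)\right) 152 = \left(\frac{44}{45} - 32\right) 152 = \left(- \frac{1396}{45}\right) 152 = - \frac{212192}{45}$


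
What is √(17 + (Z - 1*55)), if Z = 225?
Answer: √187 ≈ 13.675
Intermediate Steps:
√(17 + (Z - 1*55)) = √(17 + (225 - 1*55)) = √(17 + (225 - 55)) = √(17 + 170) = √187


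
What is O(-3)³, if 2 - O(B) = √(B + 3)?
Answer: 8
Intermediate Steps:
O(B) = 2 - √(3 + B) (O(B) = 2 - √(B + 3) = 2 - √(3 + B))
O(-3)³ = (2 - √(3 - 3))³ = (2 - √0)³ = (2 - 1*0)³ = (2 + 0)³ = 2³ = 8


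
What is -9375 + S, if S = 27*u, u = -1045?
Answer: -37590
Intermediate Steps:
S = -28215 (S = 27*(-1045) = -28215)
-9375 + S = -9375 - 28215 = -37590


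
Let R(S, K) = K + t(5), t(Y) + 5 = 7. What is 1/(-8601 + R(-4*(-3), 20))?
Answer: -1/8579 ≈ -0.00011656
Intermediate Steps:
t(Y) = 2 (t(Y) = -5 + 7 = 2)
R(S, K) = 2 + K (R(S, K) = K + 2 = 2 + K)
1/(-8601 + R(-4*(-3), 20)) = 1/(-8601 + (2 + 20)) = 1/(-8601 + 22) = 1/(-8579) = -1/8579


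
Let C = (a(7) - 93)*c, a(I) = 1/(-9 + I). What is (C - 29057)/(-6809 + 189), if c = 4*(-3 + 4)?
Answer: 29431/6620 ≈ 4.4458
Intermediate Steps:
c = 4 (c = 4*1 = 4)
C = -374 (C = (1/(-9 + 7) - 93)*4 = (1/(-2) - 93)*4 = (-½ - 93)*4 = -187/2*4 = -374)
(C - 29057)/(-6809 + 189) = (-374 - 29057)/(-6809 + 189) = -29431/(-6620) = -29431*(-1/6620) = 29431/6620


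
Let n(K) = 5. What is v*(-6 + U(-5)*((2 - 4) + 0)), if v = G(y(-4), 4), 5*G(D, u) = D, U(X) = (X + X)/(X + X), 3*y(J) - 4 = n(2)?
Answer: -24/5 ≈ -4.8000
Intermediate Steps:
y(J) = 3 (y(J) = 4/3 + (1/3)*5 = 4/3 + 5/3 = 3)
U(X) = 1 (U(X) = (2*X)/((2*X)) = (2*X)*(1/(2*X)) = 1)
G(D, u) = D/5
v = 3/5 (v = (1/5)*3 = 3/5 ≈ 0.60000)
v*(-6 + U(-5)*((2 - 4) + 0)) = 3*(-6 + 1*((2 - 4) + 0))/5 = 3*(-6 + 1*(-2 + 0))/5 = 3*(-6 + 1*(-2))/5 = 3*(-6 - 2)/5 = (3/5)*(-8) = -24/5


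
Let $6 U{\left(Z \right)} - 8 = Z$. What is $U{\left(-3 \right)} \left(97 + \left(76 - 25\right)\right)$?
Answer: $\frac{370}{3} \approx 123.33$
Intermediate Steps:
$U{\left(Z \right)} = \frac{4}{3} + \frac{Z}{6}$
$U{\left(-3 \right)} \left(97 + \left(76 - 25\right)\right) = \left(\frac{4}{3} + \frac{1}{6} \left(-3\right)\right) \left(97 + \left(76 - 25\right)\right) = \left(\frac{4}{3} - \frac{1}{2}\right) \left(97 + \left(76 - 25\right)\right) = \frac{5 \left(97 + 51\right)}{6} = \frac{5}{6} \cdot 148 = \frac{370}{3}$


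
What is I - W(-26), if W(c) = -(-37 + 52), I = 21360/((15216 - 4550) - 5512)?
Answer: 16445/859 ≈ 19.144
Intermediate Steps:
I = 3560/859 (I = 21360/(10666 - 5512) = 21360/5154 = 21360*(1/5154) = 3560/859 ≈ 4.1444)
W(c) = -15 (W(c) = -1*15 = -15)
I - W(-26) = 3560/859 - 1*(-15) = 3560/859 + 15 = 16445/859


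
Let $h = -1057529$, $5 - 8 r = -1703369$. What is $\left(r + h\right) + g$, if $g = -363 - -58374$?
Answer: $- \frac{3146385}{4} \approx -7.866 \cdot 10^{5}$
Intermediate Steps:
$r = \frac{851687}{4}$ ($r = \frac{5}{8} - - \frac{1703369}{8} = \frac{5}{8} + \frac{1703369}{8} = \frac{851687}{4} \approx 2.1292 \cdot 10^{5}$)
$g = 58011$ ($g = -363 + 58374 = 58011$)
$\left(r + h\right) + g = \left(\frac{851687}{4} - 1057529\right) + 58011 = - \frac{3378429}{4} + 58011 = - \frac{3146385}{4}$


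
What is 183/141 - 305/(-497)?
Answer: 44652/23359 ≈ 1.9116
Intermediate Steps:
183/141 - 305/(-497) = 183*(1/141) - 305*(-1/497) = 61/47 + 305/497 = 44652/23359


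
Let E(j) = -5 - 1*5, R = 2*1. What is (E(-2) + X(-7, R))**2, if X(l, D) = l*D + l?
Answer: 961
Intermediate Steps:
R = 2
X(l, D) = l + D*l (X(l, D) = D*l + l = l + D*l)
E(j) = -10 (E(j) = -5 - 5 = -10)
(E(-2) + X(-7, R))**2 = (-10 - 7*(1 + 2))**2 = (-10 - 7*3)**2 = (-10 - 21)**2 = (-31)**2 = 961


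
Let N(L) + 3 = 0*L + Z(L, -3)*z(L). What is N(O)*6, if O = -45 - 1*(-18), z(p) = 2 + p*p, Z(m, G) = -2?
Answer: -8790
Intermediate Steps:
z(p) = 2 + p²
O = -27 (O = -45 + 18 = -27)
N(L) = -7 - 2*L² (N(L) = -3 + (0*L - 2*(2 + L²)) = -3 + (0 + (-4 - 2*L²)) = -3 + (-4 - 2*L²) = -7 - 2*L²)
N(O)*6 = (-7 - 2*(-27)²)*6 = (-7 - 2*729)*6 = (-7 - 1458)*6 = -1465*6 = -8790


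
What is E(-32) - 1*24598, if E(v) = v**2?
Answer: -23574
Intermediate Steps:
E(-32) - 1*24598 = (-32)**2 - 1*24598 = 1024 - 24598 = -23574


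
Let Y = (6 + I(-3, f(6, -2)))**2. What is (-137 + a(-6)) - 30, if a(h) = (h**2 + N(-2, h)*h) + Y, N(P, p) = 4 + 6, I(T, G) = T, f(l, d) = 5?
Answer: -182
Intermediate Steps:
N(P, p) = 10
Y = 9 (Y = (6 - 3)**2 = 3**2 = 9)
a(h) = 9 + h**2 + 10*h (a(h) = (h**2 + 10*h) + 9 = 9 + h**2 + 10*h)
(-137 + a(-6)) - 30 = (-137 + (9 + (-6)**2 + 10*(-6))) - 30 = (-137 + (9 + 36 - 60)) - 30 = (-137 - 15) - 30 = -152 - 30 = -182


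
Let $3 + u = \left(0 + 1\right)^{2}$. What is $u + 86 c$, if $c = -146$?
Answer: $-12558$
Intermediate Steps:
$u = -2$ ($u = -3 + \left(0 + 1\right)^{2} = -3 + 1^{2} = -3 + 1 = -2$)
$u + 86 c = -2 + 86 \left(-146\right) = -2 - 12556 = -12558$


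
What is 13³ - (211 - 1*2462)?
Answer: 4448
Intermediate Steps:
13³ - (211 - 1*2462) = 2197 - (211 - 2462) = 2197 - 1*(-2251) = 2197 + 2251 = 4448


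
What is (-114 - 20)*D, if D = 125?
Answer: -16750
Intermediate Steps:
(-114 - 20)*D = (-114 - 20)*125 = -134*125 = -16750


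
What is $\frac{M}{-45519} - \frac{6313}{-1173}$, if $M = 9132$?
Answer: $\frac{92216537}{17797929} \approx 5.1813$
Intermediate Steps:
$\frac{M}{-45519} - \frac{6313}{-1173} = \frac{9132}{-45519} - \frac{6313}{-1173} = 9132 \left(- \frac{1}{45519}\right) - - \frac{6313}{1173} = - \frac{3044}{15173} + \frac{6313}{1173} = \frac{92216537}{17797929}$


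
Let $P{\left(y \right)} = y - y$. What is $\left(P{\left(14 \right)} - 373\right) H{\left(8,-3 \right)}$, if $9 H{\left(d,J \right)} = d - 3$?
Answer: $- \frac{1865}{9} \approx -207.22$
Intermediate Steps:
$H{\left(d,J \right)} = - \frac{1}{3} + \frac{d}{9}$ ($H{\left(d,J \right)} = \frac{d - 3}{9} = \frac{-3 + d}{9} = - \frac{1}{3} + \frac{d}{9}$)
$P{\left(y \right)} = 0$
$\left(P{\left(14 \right)} - 373\right) H{\left(8,-3 \right)} = \left(0 - 373\right) \left(- \frac{1}{3} + \frac{1}{9} \cdot 8\right) = - 373 \left(- \frac{1}{3} + \frac{8}{9}\right) = \left(-373\right) \frac{5}{9} = - \frac{1865}{9}$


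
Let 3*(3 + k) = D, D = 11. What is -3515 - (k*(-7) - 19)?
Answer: -10474/3 ≈ -3491.3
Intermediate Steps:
k = ⅔ (k = -3 + (⅓)*11 = -3 + 11/3 = ⅔ ≈ 0.66667)
-3515 - (k*(-7) - 19) = -3515 - ((⅔)*(-7) - 19) = -3515 - (-14/3 - 19) = -3515 - 1*(-71/3) = -3515 + 71/3 = -10474/3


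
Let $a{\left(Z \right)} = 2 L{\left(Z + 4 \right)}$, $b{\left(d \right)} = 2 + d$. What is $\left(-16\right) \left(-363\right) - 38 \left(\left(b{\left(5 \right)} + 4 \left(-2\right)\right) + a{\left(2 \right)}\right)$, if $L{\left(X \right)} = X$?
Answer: $5390$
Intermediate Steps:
$a{\left(Z \right)} = 8 + 2 Z$ ($a{\left(Z \right)} = 2 \left(Z + 4\right) = 2 \left(4 + Z\right) = 8 + 2 Z$)
$\left(-16\right) \left(-363\right) - 38 \left(\left(b{\left(5 \right)} + 4 \left(-2\right)\right) + a{\left(2 \right)}\right) = \left(-16\right) \left(-363\right) - 38 \left(\left(\left(2 + 5\right) + 4 \left(-2\right)\right) + \left(8 + 2 \cdot 2\right)\right) = 5808 - 38 \left(\left(7 - 8\right) + \left(8 + 4\right)\right) = 5808 - 38 \left(-1 + 12\right) = 5808 - 38 \cdot 11 = 5808 - 418 = 5390$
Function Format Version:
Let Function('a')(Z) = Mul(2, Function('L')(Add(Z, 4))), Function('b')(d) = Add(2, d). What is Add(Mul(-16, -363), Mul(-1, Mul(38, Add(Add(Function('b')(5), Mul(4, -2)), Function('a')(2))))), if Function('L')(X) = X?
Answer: 5390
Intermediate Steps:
Function('a')(Z) = Add(8, Mul(2, Z)) (Function('a')(Z) = Mul(2, Add(Z, 4)) = Mul(2, Add(4, Z)) = Add(8, Mul(2, Z)))
Add(Mul(-16, -363), Mul(-1, Mul(38, Add(Add(Function('b')(5), Mul(4, -2)), Function('a')(2))))) = Add(Mul(-16, -363), Mul(-1, Mul(38, Add(Add(Add(2, 5), Mul(4, -2)), Add(8, Mul(2, 2)))))) = Add(5808, Mul(-1, Mul(38, Add(Add(7, -8), Add(8, 4))))) = Add(5808, Mul(-1, Mul(38, Add(-1, 12)))) = Add(5808, Mul(-1, Mul(38, 11))) = Add(5808, Mul(-1, 418)) = Add(5808, -418) = 5390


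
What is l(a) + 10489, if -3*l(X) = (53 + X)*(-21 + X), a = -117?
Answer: 7545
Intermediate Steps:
l(X) = -(-21 + X)*(53 + X)/3 (l(X) = -(53 + X)*(-21 + X)/3 = -(-21 + X)*(53 + X)/3)
l(a) + 10489 = (371 - 32/3*(-117) - 1/3*(-117)**2) + 10489 = (371 + 1248 - 1/3*13689) + 10489 = (371 + 1248 - 4563) + 10489 = -2944 + 10489 = 7545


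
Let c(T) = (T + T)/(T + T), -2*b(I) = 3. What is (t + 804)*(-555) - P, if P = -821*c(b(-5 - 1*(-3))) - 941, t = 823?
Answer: -901223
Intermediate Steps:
b(I) = -3/2 (b(I) = -1/2*3 = -3/2)
c(T) = 1 (c(T) = (2*T)/((2*T)) = (2*T)*(1/(2*T)) = 1)
P = -1762 (P = -821*1 - 941 = -821 - 941 = -1762)
(t + 804)*(-555) - P = (823 + 804)*(-555) - 1*(-1762) = 1627*(-555) + 1762 = -902985 + 1762 = -901223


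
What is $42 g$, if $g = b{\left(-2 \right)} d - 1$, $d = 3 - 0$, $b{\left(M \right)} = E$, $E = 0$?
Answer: $-42$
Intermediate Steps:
$b{\left(M \right)} = 0$
$d = 3$ ($d = 3 + 0 = 3$)
$g = -1$ ($g = 0 \cdot 3 - 1 = 0 - 1 = -1$)
$42 g = 42 \left(-1\right) = -42$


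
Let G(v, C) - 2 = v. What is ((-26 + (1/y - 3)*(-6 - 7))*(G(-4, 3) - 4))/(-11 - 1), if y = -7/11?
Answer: 117/7 ≈ 16.714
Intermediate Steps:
y = -7/11 (y = -7*1/11 = -7/11 ≈ -0.63636)
G(v, C) = 2 + v
((-26 + (1/y - 3)*(-6 - 7))*(G(-4, 3) - 4))/(-11 - 1) = ((-26 + (1/(-7/11) - 3)*(-6 - 7))*((2 - 4) - 4))/(-11 - 1) = ((-26 + (-11/7 - 3)*(-13))*(-2 - 4))/(-12) = ((-26 - 32/7*(-13))*(-6))*(-1/12) = ((-26 + 416/7)*(-6))*(-1/12) = ((234/7)*(-6))*(-1/12) = -1404/7*(-1/12) = 117/7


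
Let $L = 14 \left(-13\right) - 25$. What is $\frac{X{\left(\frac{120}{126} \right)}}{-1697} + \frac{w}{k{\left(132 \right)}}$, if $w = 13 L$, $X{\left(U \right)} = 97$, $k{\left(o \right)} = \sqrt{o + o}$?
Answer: $- \frac{97}{1697} - \frac{897 \sqrt{66}}{44} \approx -165.68$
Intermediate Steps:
$k{\left(o \right)} = \sqrt{2} \sqrt{o}$ ($k{\left(o \right)} = \sqrt{2 o} = \sqrt{2} \sqrt{o}$)
$L = -207$ ($L = -182 - 25 = -207$)
$w = -2691$ ($w = 13 \left(-207\right) = -2691$)
$\frac{X{\left(\frac{120}{126} \right)}}{-1697} + \frac{w}{k{\left(132 \right)}} = \frac{97}{-1697} - \frac{2691}{\sqrt{2} \sqrt{132}} = 97 \left(- \frac{1}{1697}\right) - \frac{2691}{\sqrt{2} \cdot 2 \sqrt{33}} = - \frac{97}{1697} - \frac{2691}{2 \sqrt{66}} = - \frac{97}{1697} - 2691 \frac{\sqrt{66}}{132} = - \frac{97}{1697} - \frac{897 \sqrt{66}}{44}$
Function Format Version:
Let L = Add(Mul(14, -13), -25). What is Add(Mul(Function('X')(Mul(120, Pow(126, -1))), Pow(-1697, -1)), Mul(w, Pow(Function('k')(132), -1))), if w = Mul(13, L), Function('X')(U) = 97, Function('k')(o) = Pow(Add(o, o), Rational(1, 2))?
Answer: Add(Rational(-97, 1697), Mul(Rational(-897, 44), Pow(66, Rational(1, 2)))) ≈ -165.68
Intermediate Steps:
Function('k')(o) = Mul(Pow(2, Rational(1, 2)), Pow(o, Rational(1, 2))) (Function('k')(o) = Pow(Mul(2, o), Rational(1, 2)) = Mul(Pow(2, Rational(1, 2)), Pow(o, Rational(1, 2))))
L = -207 (L = Add(-182, -25) = -207)
w = -2691 (w = Mul(13, -207) = -2691)
Add(Mul(Function('X')(Mul(120, Pow(126, -1))), Pow(-1697, -1)), Mul(w, Pow(Function('k')(132), -1))) = Add(Mul(97, Pow(-1697, -1)), Mul(-2691, Pow(Mul(Pow(2, Rational(1, 2)), Pow(132, Rational(1, 2))), -1))) = Add(Mul(97, Rational(-1, 1697)), Mul(-2691, Pow(Mul(Pow(2, Rational(1, 2)), Mul(2, Pow(33, Rational(1, 2)))), -1))) = Add(Rational(-97, 1697), Mul(-2691, Pow(Mul(2, Pow(66, Rational(1, 2))), -1))) = Add(Rational(-97, 1697), Mul(-2691, Mul(Rational(1, 132), Pow(66, Rational(1, 2))))) = Add(Rational(-97, 1697), Mul(Rational(-897, 44), Pow(66, Rational(1, 2))))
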